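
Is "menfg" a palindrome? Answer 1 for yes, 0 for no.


Input: menfg
Reversed: gfnem
  Compare pos 0 ('m') with pos 4 ('g'): MISMATCH
  Compare pos 1 ('e') with pos 3 ('f'): MISMATCH
Result: not a palindrome

0


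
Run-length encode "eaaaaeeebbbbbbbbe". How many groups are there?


Input: eaaaaeeebbbbbbbbe
Scanning for consecutive runs:
  Group 1: 'e' x 1 (positions 0-0)
  Group 2: 'a' x 4 (positions 1-4)
  Group 3: 'e' x 3 (positions 5-7)
  Group 4: 'b' x 8 (positions 8-15)
  Group 5: 'e' x 1 (positions 16-16)
Total groups: 5

5


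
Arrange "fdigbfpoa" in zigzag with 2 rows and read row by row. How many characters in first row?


Zigzag "fdigbfpoa" into 2 rows:
Placing characters:
  'f' => row 0
  'd' => row 1
  'i' => row 0
  'g' => row 1
  'b' => row 0
  'f' => row 1
  'p' => row 0
  'o' => row 1
  'a' => row 0
Rows:
  Row 0: "fibpa"
  Row 1: "dgfo"
First row length: 5

5


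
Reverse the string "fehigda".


Input: fehigda
Reading characters right to left:
  Position 6: 'a'
  Position 5: 'd'
  Position 4: 'g'
  Position 3: 'i'
  Position 2: 'h'
  Position 1: 'e'
  Position 0: 'f'
Reversed: adgihef

adgihef


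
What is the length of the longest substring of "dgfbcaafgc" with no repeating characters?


Input: "dgfbcaafgc"
Sliding window (track last position of each char):
  Position 0 ('d'): window [0,0] length 1 -- new best
  Position 1 ('g'): window [0,1] length 2 -- new best
  Position 2 ('f'): window [0,2] length 3 -- new best
  Position 3 ('b'): window [0,3] length 4 -- new best
  Position 4 ('c'): window [0,4] length 5 -- new best
  Position 5 ('a'): window [0,5] length 6 -- new best
  Position 6 ('a'): repeat (last at 5), move window start to 6
  Position 6 ('a'): window [6,6] length 1
  Position 7 ('f'): window [6,7] length 2
  Position 8 ('g'): window [6,8] length 3
  Position 9 ('c'): window [6,9] length 4
Longest substring with no repeats: "dgfbca" with length 6

6


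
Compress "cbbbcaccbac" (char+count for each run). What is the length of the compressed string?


Input: cbbbcaccbac
Runs:
  'c' x 1 => "c1"
  'b' x 3 => "b3"
  'c' x 1 => "c1"
  'a' x 1 => "a1"
  'c' x 2 => "c2"
  'b' x 1 => "b1"
  'a' x 1 => "a1"
  'c' x 1 => "c1"
Compressed: "c1b3c1a1c2b1a1c1"
Compressed length: 16

16


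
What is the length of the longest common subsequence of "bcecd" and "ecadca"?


LCS of "bcecd" and "ecadca"
DP table:
           e    c    a    d    c    a
      0    0    0    0    0    0    0
  b   0    0    0    0    0    0    0
  c   0    0    1    1    1    1    1
  e   0    1    1    1    1    1    1
  c   0    1    2    2    2    2    2
  d   0    1    2    2    3    3    3
LCS length = dp[5][6] = 3

3


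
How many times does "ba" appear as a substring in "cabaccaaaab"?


Searching for "ba" in "cabaccaaaab"
Scanning each position:
  Position 0: "ca" => no
  Position 1: "ab" => no
  Position 2: "ba" => MATCH
  Position 3: "ac" => no
  Position 4: "cc" => no
  Position 5: "ca" => no
  Position 6: "aa" => no
  Position 7: "aa" => no
  Position 8: "aa" => no
  Position 9: "ab" => no
Total occurrences: 1

1


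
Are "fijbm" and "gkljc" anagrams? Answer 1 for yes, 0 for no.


Strings: "fijbm", "gkljc"
Sorted first:  bfijm
Sorted second: cgjkl
Differ at position 0: 'b' vs 'c' => not anagrams

0


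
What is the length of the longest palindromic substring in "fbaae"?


Input: "fbaae"
Checking substrings for palindromes:
  [2:4] "aa" (len 2) => palindrome
Longest palindromic substring: "aa" with length 2

2


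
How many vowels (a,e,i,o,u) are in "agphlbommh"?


Input: agphlbommh
Checking each character:
  'a' at position 0: vowel (running total: 1)
  'g' at position 1: consonant
  'p' at position 2: consonant
  'h' at position 3: consonant
  'l' at position 4: consonant
  'b' at position 5: consonant
  'o' at position 6: vowel (running total: 2)
  'm' at position 7: consonant
  'm' at position 8: consonant
  'h' at position 9: consonant
Total vowels: 2

2


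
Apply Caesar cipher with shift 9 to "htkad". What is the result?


Caesar cipher: shift "htkad" by 9
  'h' (pos 7) + 9 = pos 16 = 'q'
  't' (pos 19) + 9 = pos 2 = 'c'
  'k' (pos 10) + 9 = pos 19 = 't'
  'a' (pos 0) + 9 = pos 9 = 'j'
  'd' (pos 3) + 9 = pos 12 = 'm'
Result: qctjm

qctjm


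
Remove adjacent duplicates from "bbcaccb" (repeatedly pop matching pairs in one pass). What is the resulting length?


Input: bbcaccb
Stack-based adjacent duplicate removal:
  Read 'b': push. Stack: b
  Read 'b': matches stack top 'b' => pop. Stack: (empty)
  Read 'c': push. Stack: c
  Read 'a': push. Stack: ca
  Read 'c': push. Stack: cac
  Read 'c': matches stack top 'c' => pop. Stack: ca
  Read 'b': push. Stack: cab
Final stack: "cab" (length 3)

3


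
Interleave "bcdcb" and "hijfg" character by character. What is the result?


Interleaving "bcdcb" and "hijfg":
  Position 0: 'b' from first, 'h' from second => "bh"
  Position 1: 'c' from first, 'i' from second => "ci"
  Position 2: 'd' from first, 'j' from second => "dj"
  Position 3: 'c' from first, 'f' from second => "cf"
  Position 4: 'b' from first, 'g' from second => "bg"
Result: bhcidjcfbg

bhcidjcfbg


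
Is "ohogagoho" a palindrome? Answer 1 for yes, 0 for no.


Input: ohogagoho
Reversed: ohogagoho
  Compare pos 0 ('o') with pos 8 ('o'): match
  Compare pos 1 ('h') with pos 7 ('h'): match
  Compare pos 2 ('o') with pos 6 ('o'): match
  Compare pos 3 ('g') with pos 5 ('g'): match
Result: palindrome

1


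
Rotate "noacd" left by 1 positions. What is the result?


Input: "noacd", rotate left by 1
First 1 characters: "n"
Remaining characters: "oacd"
Concatenate remaining + first: "oacd" + "n" = "oacdn"

oacdn


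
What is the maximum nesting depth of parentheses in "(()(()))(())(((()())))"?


Input: "(()(()))(())(((()())))"
Tracking depth:
  Position 0 '(': depth becomes 1
  Position 1 '(': depth becomes 2
  Position 2 ')': depth becomes 1
  Position 3 '(': depth becomes 2
  Position 4 '(': depth becomes 3
  Position 5 ')': depth becomes 2
  Position 6 ')': depth becomes 1
  Position 7 ')': depth becomes 0
  Position 8 '(': depth becomes 1
  Position 9 '(': depth becomes 2
  Position 10 ')': depth becomes 1
  Position 11 ')': depth becomes 0
  Position 12 '(': depth becomes 1
  Position 13 '(': depth becomes 2
  Position 14 '(': depth becomes 3
  Position 15 '(': depth becomes 4
  Position 16 ')': depth becomes 3
  Position 17 '(': depth becomes 4
  Position 18 ')': depth becomes 3
  Position 19 ')': depth becomes 2
  Position 20 ')': depth becomes 1
  Position 21 ')': depth becomes 0
Maximum depth reached: 4

4


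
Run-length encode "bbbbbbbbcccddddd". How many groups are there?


Input: bbbbbbbbcccddddd
Scanning for consecutive runs:
  Group 1: 'b' x 8 (positions 0-7)
  Group 2: 'c' x 3 (positions 8-10)
  Group 3: 'd' x 5 (positions 11-15)
Total groups: 3

3


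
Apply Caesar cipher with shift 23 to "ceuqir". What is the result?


Caesar cipher: shift "ceuqir" by 23
  'c' (pos 2) + 23 = pos 25 = 'z'
  'e' (pos 4) + 23 = pos 1 = 'b'
  'u' (pos 20) + 23 = pos 17 = 'r'
  'q' (pos 16) + 23 = pos 13 = 'n'
  'i' (pos 8) + 23 = pos 5 = 'f'
  'r' (pos 17) + 23 = pos 14 = 'o'
Result: zbrnfo

zbrnfo


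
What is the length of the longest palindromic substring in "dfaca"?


Input: "dfaca"
Checking substrings for palindromes:
  [2:5] "aca" (len 3) => palindrome
Longest palindromic substring: "aca" with length 3

3


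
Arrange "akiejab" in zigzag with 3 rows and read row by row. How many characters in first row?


Zigzag "akiejab" into 3 rows:
Placing characters:
  'a' => row 0
  'k' => row 1
  'i' => row 2
  'e' => row 1
  'j' => row 0
  'a' => row 1
  'b' => row 2
Rows:
  Row 0: "aj"
  Row 1: "kea"
  Row 2: "ib"
First row length: 2

2


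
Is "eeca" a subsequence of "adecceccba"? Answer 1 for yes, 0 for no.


Check if "eeca" is a subsequence of "adecceccba"
Greedy scan:
  Position 0 ('a'): no match needed
  Position 1 ('d'): no match needed
  Position 2 ('e'): matches sub[0] = 'e'
  Position 3 ('c'): no match needed
  Position 4 ('c'): no match needed
  Position 5 ('e'): matches sub[1] = 'e'
  Position 6 ('c'): matches sub[2] = 'c'
  Position 7 ('c'): no match needed
  Position 8 ('b'): no match needed
  Position 9 ('a'): matches sub[3] = 'a'
All 4 characters matched => is a subsequence

1


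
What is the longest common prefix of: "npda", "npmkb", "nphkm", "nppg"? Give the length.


Words: npda, npmkb, nphkm, nppg
  Position 0: all 'n' => match
  Position 1: all 'p' => match
  Position 2: ('d', 'm', 'h', 'p') => mismatch, stop
LCP = "np" (length 2)

2


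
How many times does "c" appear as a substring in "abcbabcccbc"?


Searching for "c" in "abcbabcccbc"
Scanning each position:
  Position 0: "a" => no
  Position 1: "b" => no
  Position 2: "c" => MATCH
  Position 3: "b" => no
  Position 4: "a" => no
  Position 5: "b" => no
  Position 6: "c" => MATCH
  Position 7: "c" => MATCH
  Position 8: "c" => MATCH
  Position 9: "b" => no
  Position 10: "c" => MATCH
Total occurrences: 5

5


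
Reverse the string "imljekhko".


Input: imljekhko
Reading characters right to left:
  Position 8: 'o'
  Position 7: 'k'
  Position 6: 'h'
  Position 5: 'k'
  Position 4: 'e'
  Position 3: 'j'
  Position 2: 'l'
  Position 1: 'm'
  Position 0: 'i'
Reversed: okhkejlmi

okhkejlmi


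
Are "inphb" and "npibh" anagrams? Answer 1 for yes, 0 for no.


Strings: "inphb", "npibh"
Sorted first:  bhinp
Sorted second: bhinp
Sorted forms match => anagrams

1


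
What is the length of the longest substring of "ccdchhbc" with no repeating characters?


Input: "ccdchhbc"
Sliding window (track last position of each char):
  Position 0 ('c'): window [0,0] length 1 -- new best
  Position 1 ('c'): repeat (last at 0), move window start to 1
  Position 1 ('c'): window [1,1] length 1
  Position 2 ('d'): window [1,2] length 2 -- new best
  Position 3 ('c'): repeat (last at 1), move window start to 2
  Position 3 ('c'): window [2,3] length 2
  Position 4 ('h'): window [2,4] length 3 -- new best
  Position 5 ('h'): repeat (last at 4), move window start to 5
  Position 5 ('h'): window [5,5] length 1
  Position 6 ('b'): window [5,6] length 2
  Position 7 ('c'): window [5,7] length 3
Longest substring with no repeats: "dch" with length 3

3


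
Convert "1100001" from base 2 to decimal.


Input: "1100001" in base 2
Positional expansion:
  Digit '1' (value 1) x 2^6 = 64
  Digit '1' (value 1) x 2^5 = 32
  Digit '0' (value 0) x 2^4 = 0
  Digit '0' (value 0) x 2^3 = 0
  Digit '0' (value 0) x 2^2 = 0
  Digit '0' (value 0) x 2^1 = 0
  Digit '1' (value 1) x 2^0 = 1
Sum = 97

97


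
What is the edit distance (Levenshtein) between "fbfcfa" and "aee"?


Computing edit distance: "fbfcfa" -> "aee"
DP table:
           a    e    e
      0    1    2    3
  f   1    1    2    3
  b   2    2    2    3
  f   3    3    3    3
  c   4    4    4    4
  f   5    5    5    5
  a   6    5    6    6
Edit distance = dp[6][3] = 6

6


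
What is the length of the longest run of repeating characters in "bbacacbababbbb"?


Input: "bbacacbababbbb"
Scanning for longest run:
  Position 1 ('b'): continues run of 'b', length=2
  Position 2 ('a'): new char, reset run to 1
  Position 3 ('c'): new char, reset run to 1
  Position 4 ('a'): new char, reset run to 1
  Position 5 ('c'): new char, reset run to 1
  Position 6 ('b'): new char, reset run to 1
  Position 7 ('a'): new char, reset run to 1
  Position 8 ('b'): new char, reset run to 1
  Position 9 ('a'): new char, reset run to 1
  Position 10 ('b'): new char, reset run to 1
  Position 11 ('b'): continues run of 'b', length=2
  Position 12 ('b'): continues run of 'b', length=3
  Position 13 ('b'): continues run of 'b', length=4
Longest run: 'b' with length 4

4


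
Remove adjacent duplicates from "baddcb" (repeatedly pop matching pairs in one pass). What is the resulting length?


Input: baddcb
Stack-based adjacent duplicate removal:
  Read 'b': push. Stack: b
  Read 'a': push. Stack: ba
  Read 'd': push. Stack: bad
  Read 'd': matches stack top 'd' => pop. Stack: ba
  Read 'c': push. Stack: bac
  Read 'b': push. Stack: bacb
Final stack: "bacb" (length 4)

4


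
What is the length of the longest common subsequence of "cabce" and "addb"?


LCS of "cabce" and "addb"
DP table:
           a    d    d    b
      0    0    0    0    0
  c   0    0    0    0    0
  a   0    1    1    1    1
  b   0    1    1    1    2
  c   0    1    1    1    2
  e   0    1    1    1    2
LCS length = dp[5][4] = 2

2


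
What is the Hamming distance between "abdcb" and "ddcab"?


Comparing "abdcb" and "ddcab" position by position:
  Position 0: 'a' vs 'd' => differ
  Position 1: 'b' vs 'd' => differ
  Position 2: 'd' vs 'c' => differ
  Position 3: 'c' vs 'a' => differ
  Position 4: 'b' vs 'b' => same
Total differences (Hamming distance): 4

4


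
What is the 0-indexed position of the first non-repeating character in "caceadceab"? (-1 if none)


Input: caceadceab
Character frequencies:
  'a': 3
  'b': 1
  'c': 3
  'd': 1
  'e': 2
Scanning left to right for freq == 1:
  Position 0 ('c'): freq=3, skip
  Position 1 ('a'): freq=3, skip
  Position 2 ('c'): freq=3, skip
  Position 3 ('e'): freq=2, skip
  Position 4 ('a'): freq=3, skip
  Position 5 ('d'): unique! => answer = 5

5


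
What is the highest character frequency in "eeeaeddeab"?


Input: eeeaeddeab
Character counts:
  'a': 2
  'b': 1
  'd': 2
  'e': 5
Maximum frequency: 5

5


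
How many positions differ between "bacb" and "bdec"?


Comparing "bacb" and "bdec" position by position:
  Position 0: 'b' vs 'b' => same
  Position 1: 'a' vs 'd' => DIFFER
  Position 2: 'c' vs 'e' => DIFFER
  Position 3: 'b' vs 'c' => DIFFER
Positions that differ: 3

3


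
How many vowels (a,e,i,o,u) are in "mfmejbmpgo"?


Input: mfmejbmpgo
Checking each character:
  'm' at position 0: consonant
  'f' at position 1: consonant
  'm' at position 2: consonant
  'e' at position 3: vowel (running total: 1)
  'j' at position 4: consonant
  'b' at position 5: consonant
  'm' at position 6: consonant
  'p' at position 7: consonant
  'g' at position 8: consonant
  'o' at position 9: vowel (running total: 2)
Total vowels: 2

2


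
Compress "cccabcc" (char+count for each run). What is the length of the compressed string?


Input: cccabcc
Runs:
  'c' x 3 => "c3"
  'a' x 1 => "a1"
  'b' x 1 => "b1"
  'c' x 2 => "c2"
Compressed: "c3a1b1c2"
Compressed length: 8

8


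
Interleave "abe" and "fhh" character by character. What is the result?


Interleaving "abe" and "fhh":
  Position 0: 'a' from first, 'f' from second => "af"
  Position 1: 'b' from first, 'h' from second => "bh"
  Position 2: 'e' from first, 'h' from second => "eh"
Result: afbheh

afbheh


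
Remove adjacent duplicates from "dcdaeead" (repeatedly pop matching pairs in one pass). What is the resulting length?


Input: dcdaeead
Stack-based adjacent duplicate removal:
  Read 'd': push. Stack: d
  Read 'c': push. Stack: dc
  Read 'd': push. Stack: dcd
  Read 'a': push. Stack: dcda
  Read 'e': push. Stack: dcdae
  Read 'e': matches stack top 'e' => pop. Stack: dcda
  Read 'a': matches stack top 'a' => pop. Stack: dcd
  Read 'd': matches stack top 'd' => pop. Stack: dc
Final stack: "dc" (length 2)

2


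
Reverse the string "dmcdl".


Input: dmcdl
Reading characters right to left:
  Position 4: 'l'
  Position 3: 'd'
  Position 2: 'c'
  Position 1: 'm'
  Position 0: 'd'
Reversed: ldcmd

ldcmd


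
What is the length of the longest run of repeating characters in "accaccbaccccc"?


Input: "accaccbaccccc"
Scanning for longest run:
  Position 1 ('c'): new char, reset run to 1
  Position 2 ('c'): continues run of 'c', length=2
  Position 3 ('a'): new char, reset run to 1
  Position 4 ('c'): new char, reset run to 1
  Position 5 ('c'): continues run of 'c', length=2
  Position 6 ('b'): new char, reset run to 1
  Position 7 ('a'): new char, reset run to 1
  Position 8 ('c'): new char, reset run to 1
  Position 9 ('c'): continues run of 'c', length=2
  Position 10 ('c'): continues run of 'c', length=3
  Position 11 ('c'): continues run of 'c', length=4
  Position 12 ('c'): continues run of 'c', length=5
Longest run: 'c' with length 5

5


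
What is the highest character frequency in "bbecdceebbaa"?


Input: bbecdceebbaa
Character counts:
  'a': 2
  'b': 4
  'c': 2
  'd': 1
  'e': 3
Maximum frequency: 4

4


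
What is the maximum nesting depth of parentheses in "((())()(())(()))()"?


Input: "((())()(())(()))()"
Tracking depth:
  Position 0 '(': depth becomes 1
  Position 1 '(': depth becomes 2
  Position 2 '(': depth becomes 3
  Position 3 ')': depth becomes 2
  Position 4 ')': depth becomes 1
  Position 5 '(': depth becomes 2
  Position 6 ')': depth becomes 1
  Position 7 '(': depth becomes 2
  Position 8 '(': depth becomes 3
  Position 9 ')': depth becomes 2
  Position 10 ')': depth becomes 1
  Position 11 '(': depth becomes 2
  Position 12 '(': depth becomes 3
  Position 13 ')': depth becomes 2
  Position 14 ')': depth becomes 1
  Position 15 ')': depth becomes 0
  Position 16 '(': depth becomes 1
  Position 17 ')': depth becomes 0
Maximum depth reached: 3

3


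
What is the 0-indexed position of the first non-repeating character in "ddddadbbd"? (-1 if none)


Input: ddddadbbd
Character frequencies:
  'a': 1
  'b': 2
  'd': 6
Scanning left to right for freq == 1:
  Position 0 ('d'): freq=6, skip
  Position 1 ('d'): freq=6, skip
  Position 2 ('d'): freq=6, skip
  Position 3 ('d'): freq=6, skip
  Position 4 ('a'): unique! => answer = 4

4


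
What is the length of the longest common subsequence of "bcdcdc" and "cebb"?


LCS of "bcdcdc" and "cebb"
DP table:
           c    e    b    b
      0    0    0    0    0
  b   0    0    0    1    1
  c   0    1    1    1    1
  d   0    1    1    1    1
  c   0    1    1    1    1
  d   0    1    1    1    1
  c   0    1    1    1    1
LCS length = dp[6][4] = 1

1


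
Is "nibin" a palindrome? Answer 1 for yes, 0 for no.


Input: nibin
Reversed: nibin
  Compare pos 0 ('n') with pos 4 ('n'): match
  Compare pos 1 ('i') with pos 3 ('i'): match
Result: palindrome

1


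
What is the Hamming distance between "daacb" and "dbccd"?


Comparing "daacb" and "dbccd" position by position:
  Position 0: 'd' vs 'd' => same
  Position 1: 'a' vs 'b' => differ
  Position 2: 'a' vs 'c' => differ
  Position 3: 'c' vs 'c' => same
  Position 4: 'b' vs 'd' => differ
Total differences (Hamming distance): 3

3


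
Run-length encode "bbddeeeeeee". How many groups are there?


Input: bbddeeeeeee
Scanning for consecutive runs:
  Group 1: 'b' x 2 (positions 0-1)
  Group 2: 'd' x 2 (positions 2-3)
  Group 3: 'e' x 7 (positions 4-10)
Total groups: 3

3


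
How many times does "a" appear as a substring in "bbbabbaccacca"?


Searching for "a" in "bbbabbaccacca"
Scanning each position:
  Position 0: "b" => no
  Position 1: "b" => no
  Position 2: "b" => no
  Position 3: "a" => MATCH
  Position 4: "b" => no
  Position 5: "b" => no
  Position 6: "a" => MATCH
  Position 7: "c" => no
  Position 8: "c" => no
  Position 9: "a" => MATCH
  Position 10: "c" => no
  Position 11: "c" => no
  Position 12: "a" => MATCH
Total occurrences: 4

4


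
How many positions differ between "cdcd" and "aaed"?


Comparing "cdcd" and "aaed" position by position:
  Position 0: 'c' vs 'a' => DIFFER
  Position 1: 'd' vs 'a' => DIFFER
  Position 2: 'c' vs 'e' => DIFFER
  Position 3: 'd' vs 'd' => same
Positions that differ: 3

3


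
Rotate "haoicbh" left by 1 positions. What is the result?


Input: "haoicbh", rotate left by 1
First 1 characters: "h"
Remaining characters: "aoicbh"
Concatenate remaining + first: "aoicbh" + "h" = "aoicbhh"

aoicbhh


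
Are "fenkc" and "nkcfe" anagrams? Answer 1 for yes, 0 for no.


Strings: "fenkc", "nkcfe"
Sorted first:  cefkn
Sorted second: cefkn
Sorted forms match => anagrams

1


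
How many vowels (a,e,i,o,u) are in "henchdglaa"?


Input: henchdglaa
Checking each character:
  'h' at position 0: consonant
  'e' at position 1: vowel (running total: 1)
  'n' at position 2: consonant
  'c' at position 3: consonant
  'h' at position 4: consonant
  'd' at position 5: consonant
  'g' at position 6: consonant
  'l' at position 7: consonant
  'a' at position 8: vowel (running total: 2)
  'a' at position 9: vowel (running total: 3)
Total vowels: 3

3


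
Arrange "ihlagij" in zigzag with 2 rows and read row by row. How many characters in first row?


Zigzag "ihlagij" into 2 rows:
Placing characters:
  'i' => row 0
  'h' => row 1
  'l' => row 0
  'a' => row 1
  'g' => row 0
  'i' => row 1
  'j' => row 0
Rows:
  Row 0: "ilgj"
  Row 1: "hai"
First row length: 4

4


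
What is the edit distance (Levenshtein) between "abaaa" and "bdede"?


Computing edit distance: "abaaa" -> "bdede"
DP table:
           b    d    e    d    e
      0    1    2    3    4    5
  a   1    1    2    3    4    5
  b   2    1    2    3    4    5
  a   3    2    2    3    4    5
  a   4    3    3    3    4    5
  a   5    4    4    4    4    5
Edit distance = dp[5][5] = 5

5


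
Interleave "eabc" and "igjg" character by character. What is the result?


Interleaving "eabc" and "igjg":
  Position 0: 'e' from first, 'i' from second => "ei"
  Position 1: 'a' from first, 'g' from second => "ag"
  Position 2: 'b' from first, 'j' from second => "bj"
  Position 3: 'c' from first, 'g' from second => "cg"
Result: eiagbjcg

eiagbjcg


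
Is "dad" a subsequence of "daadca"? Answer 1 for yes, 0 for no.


Check if "dad" is a subsequence of "daadca"
Greedy scan:
  Position 0 ('d'): matches sub[0] = 'd'
  Position 1 ('a'): matches sub[1] = 'a'
  Position 2 ('a'): no match needed
  Position 3 ('d'): matches sub[2] = 'd'
  Position 4 ('c'): no match needed
  Position 5 ('a'): no match needed
All 3 characters matched => is a subsequence

1


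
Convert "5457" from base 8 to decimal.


Input: "5457" in base 8
Positional expansion:
  Digit '5' (value 5) x 8^3 = 2560
  Digit '4' (value 4) x 8^2 = 256
  Digit '5' (value 5) x 8^1 = 40
  Digit '7' (value 7) x 8^0 = 7
Sum = 2863

2863


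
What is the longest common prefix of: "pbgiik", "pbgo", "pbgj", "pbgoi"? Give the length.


Words: pbgiik, pbgo, pbgj, pbgoi
  Position 0: all 'p' => match
  Position 1: all 'b' => match
  Position 2: all 'g' => match
  Position 3: ('i', 'o', 'j', 'o') => mismatch, stop
LCP = "pbg" (length 3)

3


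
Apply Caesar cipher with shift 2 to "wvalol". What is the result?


Caesar cipher: shift "wvalol" by 2
  'w' (pos 22) + 2 = pos 24 = 'y'
  'v' (pos 21) + 2 = pos 23 = 'x'
  'a' (pos 0) + 2 = pos 2 = 'c'
  'l' (pos 11) + 2 = pos 13 = 'n'
  'o' (pos 14) + 2 = pos 16 = 'q'
  'l' (pos 11) + 2 = pos 13 = 'n'
Result: yxcnqn

yxcnqn


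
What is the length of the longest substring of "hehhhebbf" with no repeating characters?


Input: "hehhhebbf"
Sliding window (track last position of each char):
  Position 0 ('h'): window [0,0] length 1 -- new best
  Position 1 ('e'): window [0,1] length 2 -- new best
  Position 2 ('h'): repeat (last at 0), move window start to 1
  Position 2 ('h'): window [1,2] length 2
  Position 3 ('h'): repeat (last at 2), move window start to 3
  Position 3 ('h'): window [3,3] length 1
  Position 4 ('h'): repeat (last at 3), move window start to 4
  Position 4 ('h'): window [4,4] length 1
  Position 5 ('e'): window [4,5] length 2
  Position 6 ('b'): window [4,6] length 3 -- new best
  Position 7 ('b'): repeat (last at 6), move window start to 7
  Position 7 ('b'): window [7,7] length 1
  Position 8 ('f'): window [7,8] length 2
Longest substring with no repeats: "heb" with length 3

3


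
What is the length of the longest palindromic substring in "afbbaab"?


Input: "afbbaab"
Checking substrings for palindromes:
  [3:7] "baab" (len 4) => palindrome
  [2:4] "bb" (len 2) => palindrome
  [4:6] "aa" (len 2) => palindrome
Longest palindromic substring: "baab" with length 4

4


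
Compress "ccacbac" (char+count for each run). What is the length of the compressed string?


Input: ccacbac
Runs:
  'c' x 2 => "c2"
  'a' x 1 => "a1"
  'c' x 1 => "c1"
  'b' x 1 => "b1"
  'a' x 1 => "a1"
  'c' x 1 => "c1"
Compressed: "c2a1c1b1a1c1"
Compressed length: 12

12


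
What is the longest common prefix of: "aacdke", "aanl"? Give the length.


Words: aacdke, aanl
  Position 0: all 'a' => match
  Position 1: all 'a' => match
  Position 2: ('c', 'n') => mismatch, stop
LCP = "aa" (length 2)

2


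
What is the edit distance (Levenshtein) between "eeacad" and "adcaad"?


Computing edit distance: "eeacad" -> "adcaad"
DP table:
           a    d    c    a    a    d
      0    1    2    3    4    5    6
  e   1    1    2    3    4    5    6
  e   2    2    2    3    4    5    6
  a   3    2    3    3    3    4    5
  c   4    3    3    3    4    4    5
  a   5    4    4    4    3    4    5
  d   6    5    4    5    4    4    4
Edit distance = dp[6][6] = 4

4


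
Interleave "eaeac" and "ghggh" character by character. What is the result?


Interleaving "eaeac" and "ghggh":
  Position 0: 'e' from first, 'g' from second => "eg"
  Position 1: 'a' from first, 'h' from second => "ah"
  Position 2: 'e' from first, 'g' from second => "eg"
  Position 3: 'a' from first, 'g' from second => "ag"
  Position 4: 'c' from first, 'h' from second => "ch"
Result: egahegagch

egahegagch


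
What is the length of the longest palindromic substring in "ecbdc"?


Input: "ecbdc"
Checking substrings for palindromes:
  No multi-char palindromic substrings found
Longest palindromic substring: "e" with length 1

1


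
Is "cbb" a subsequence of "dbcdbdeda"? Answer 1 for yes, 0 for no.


Check if "cbb" is a subsequence of "dbcdbdeda"
Greedy scan:
  Position 0 ('d'): no match needed
  Position 1 ('b'): no match needed
  Position 2 ('c'): matches sub[0] = 'c'
  Position 3 ('d'): no match needed
  Position 4 ('b'): matches sub[1] = 'b'
  Position 5 ('d'): no match needed
  Position 6 ('e'): no match needed
  Position 7 ('d'): no match needed
  Position 8 ('a'): no match needed
Only matched 2/3 characters => not a subsequence

0


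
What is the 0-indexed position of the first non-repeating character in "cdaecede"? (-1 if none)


Input: cdaecede
Character frequencies:
  'a': 1
  'c': 2
  'd': 2
  'e': 3
Scanning left to right for freq == 1:
  Position 0 ('c'): freq=2, skip
  Position 1 ('d'): freq=2, skip
  Position 2 ('a'): unique! => answer = 2

2


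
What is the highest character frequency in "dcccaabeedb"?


Input: dcccaabeedb
Character counts:
  'a': 2
  'b': 2
  'c': 3
  'd': 2
  'e': 2
Maximum frequency: 3

3


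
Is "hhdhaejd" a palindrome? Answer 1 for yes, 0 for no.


Input: hhdhaejd
Reversed: djeahdhh
  Compare pos 0 ('h') with pos 7 ('d'): MISMATCH
  Compare pos 1 ('h') with pos 6 ('j'): MISMATCH
  Compare pos 2 ('d') with pos 5 ('e'): MISMATCH
  Compare pos 3 ('h') with pos 4 ('a'): MISMATCH
Result: not a palindrome

0


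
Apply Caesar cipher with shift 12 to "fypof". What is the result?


Caesar cipher: shift "fypof" by 12
  'f' (pos 5) + 12 = pos 17 = 'r'
  'y' (pos 24) + 12 = pos 10 = 'k'
  'p' (pos 15) + 12 = pos 1 = 'b'
  'o' (pos 14) + 12 = pos 0 = 'a'
  'f' (pos 5) + 12 = pos 17 = 'r'
Result: rkbar

rkbar


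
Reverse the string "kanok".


Input: kanok
Reading characters right to left:
  Position 4: 'k'
  Position 3: 'o'
  Position 2: 'n'
  Position 1: 'a'
  Position 0: 'k'
Reversed: konak

konak


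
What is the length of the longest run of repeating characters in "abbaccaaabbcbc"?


Input: "abbaccaaabbcbc"
Scanning for longest run:
  Position 1 ('b'): new char, reset run to 1
  Position 2 ('b'): continues run of 'b', length=2
  Position 3 ('a'): new char, reset run to 1
  Position 4 ('c'): new char, reset run to 1
  Position 5 ('c'): continues run of 'c', length=2
  Position 6 ('a'): new char, reset run to 1
  Position 7 ('a'): continues run of 'a', length=2
  Position 8 ('a'): continues run of 'a', length=3
  Position 9 ('b'): new char, reset run to 1
  Position 10 ('b'): continues run of 'b', length=2
  Position 11 ('c'): new char, reset run to 1
  Position 12 ('b'): new char, reset run to 1
  Position 13 ('c'): new char, reset run to 1
Longest run: 'a' with length 3

3


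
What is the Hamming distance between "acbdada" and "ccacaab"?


Comparing "acbdada" and "ccacaab" position by position:
  Position 0: 'a' vs 'c' => differ
  Position 1: 'c' vs 'c' => same
  Position 2: 'b' vs 'a' => differ
  Position 3: 'd' vs 'c' => differ
  Position 4: 'a' vs 'a' => same
  Position 5: 'd' vs 'a' => differ
  Position 6: 'a' vs 'b' => differ
Total differences (Hamming distance): 5

5


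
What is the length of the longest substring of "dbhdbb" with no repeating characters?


Input: "dbhdbb"
Sliding window (track last position of each char):
  Position 0 ('d'): window [0,0] length 1 -- new best
  Position 1 ('b'): window [0,1] length 2 -- new best
  Position 2 ('h'): window [0,2] length 3 -- new best
  Position 3 ('d'): repeat (last at 0), move window start to 1
  Position 3 ('d'): window [1,3] length 3
  Position 4 ('b'): repeat (last at 1), move window start to 2
  Position 4 ('b'): window [2,4] length 3
  Position 5 ('b'): repeat (last at 4), move window start to 5
  Position 5 ('b'): window [5,5] length 1
Longest substring with no repeats: "dbh" with length 3

3


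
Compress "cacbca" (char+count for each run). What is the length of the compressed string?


Input: cacbca
Runs:
  'c' x 1 => "c1"
  'a' x 1 => "a1"
  'c' x 1 => "c1"
  'b' x 1 => "b1"
  'c' x 1 => "c1"
  'a' x 1 => "a1"
Compressed: "c1a1c1b1c1a1"
Compressed length: 12

12


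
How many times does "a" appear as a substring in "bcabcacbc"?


Searching for "a" in "bcabcacbc"
Scanning each position:
  Position 0: "b" => no
  Position 1: "c" => no
  Position 2: "a" => MATCH
  Position 3: "b" => no
  Position 4: "c" => no
  Position 5: "a" => MATCH
  Position 6: "c" => no
  Position 7: "b" => no
  Position 8: "c" => no
Total occurrences: 2

2


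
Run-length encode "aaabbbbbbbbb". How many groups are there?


Input: aaabbbbbbbbb
Scanning for consecutive runs:
  Group 1: 'a' x 3 (positions 0-2)
  Group 2: 'b' x 9 (positions 3-11)
Total groups: 2

2


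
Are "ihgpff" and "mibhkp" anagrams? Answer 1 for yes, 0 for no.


Strings: "ihgpff", "mibhkp"
Sorted first:  ffghip
Sorted second: bhikmp
Differ at position 0: 'f' vs 'b' => not anagrams

0


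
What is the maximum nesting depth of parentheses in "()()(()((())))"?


Input: "()()(()((())))"
Tracking depth:
  Position 0 '(': depth becomes 1
  Position 1 ')': depth becomes 0
  Position 2 '(': depth becomes 1
  Position 3 ')': depth becomes 0
  Position 4 '(': depth becomes 1
  Position 5 '(': depth becomes 2
  Position 6 ')': depth becomes 1
  Position 7 '(': depth becomes 2
  Position 8 '(': depth becomes 3
  Position 9 '(': depth becomes 4
  Position 10 ')': depth becomes 3
  Position 11 ')': depth becomes 2
  Position 12 ')': depth becomes 1
  Position 13 ')': depth becomes 0
Maximum depth reached: 4

4


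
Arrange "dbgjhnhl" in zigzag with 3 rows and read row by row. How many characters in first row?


Zigzag "dbgjhnhl" into 3 rows:
Placing characters:
  'd' => row 0
  'b' => row 1
  'g' => row 2
  'j' => row 1
  'h' => row 0
  'n' => row 1
  'h' => row 2
  'l' => row 1
Rows:
  Row 0: "dh"
  Row 1: "bjnl"
  Row 2: "gh"
First row length: 2

2


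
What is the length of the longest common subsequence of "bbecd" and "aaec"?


LCS of "bbecd" and "aaec"
DP table:
           a    a    e    c
      0    0    0    0    0
  b   0    0    0    0    0
  b   0    0    0    0    0
  e   0    0    0    1    1
  c   0    0    0    1    2
  d   0    0    0    1    2
LCS length = dp[5][4] = 2

2


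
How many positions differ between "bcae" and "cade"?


Comparing "bcae" and "cade" position by position:
  Position 0: 'b' vs 'c' => DIFFER
  Position 1: 'c' vs 'a' => DIFFER
  Position 2: 'a' vs 'd' => DIFFER
  Position 3: 'e' vs 'e' => same
Positions that differ: 3

3


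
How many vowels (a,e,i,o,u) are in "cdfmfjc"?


Input: cdfmfjc
Checking each character:
  'c' at position 0: consonant
  'd' at position 1: consonant
  'f' at position 2: consonant
  'm' at position 3: consonant
  'f' at position 4: consonant
  'j' at position 5: consonant
  'c' at position 6: consonant
Total vowels: 0

0


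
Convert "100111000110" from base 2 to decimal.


Input: "100111000110" in base 2
Positional expansion:
  Digit '1' (value 1) x 2^11 = 2048
  Digit '0' (value 0) x 2^10 = 0
  Digit '0' (value 0) x 2^9 = 0
  Digit '1' (value 1) x 2^8 = 256
  Digit '1' (value 1) x 2^7 = 128
  Digit '1' (value 1) x 2^6 = 64
  Digit '0' (value 0) x 2^5 = 0
  Digit '0' (value 0) x 2^4 = 0
  Digit '0' (value 0) x 2^3 = 0
  Digit '1' (value 1) x 2^2 = 4
  Digit '1' (value 1) x 2^1 = 2
  Digit '0' (value 0) x 2^0 = 0
Sum = 2502

2502


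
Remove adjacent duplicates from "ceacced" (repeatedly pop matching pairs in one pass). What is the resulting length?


Input: ceacced
Stack-based adjacent duplicate removal:
  Read 'c': push. Stack: c
  Read 'e': push. Stack: ce
  Read 'a': push. Stack: cea
  Read 'c': push. Stack: ceac
  Read 'c': matches stack top 'c' => pop. Stack: cea
  Read 'e': push. Stack: ceae
  Read 'd': push. Stack: ceaed
Final stack: "ceaed" (length 5)

5


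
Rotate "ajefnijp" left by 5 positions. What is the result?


Input: "ajefnijp", rotate left by 5
First 5 characters: "ajefn"
Remaining characters: "ijp"
Concatenate remaining + first: "ijp" + "ajefn" = "ijpajefn"

ijpajefn


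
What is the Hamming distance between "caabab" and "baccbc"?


Comparing "caabab" and "baccbc" position by position:
  Position 0: 'c' vs 'b' => differ
  Position 1: 'a' vs 'a' => same
  Position 2: 'a' vs 'c' => differ
  Position 3: 'b' vs 'c' => differ
  Position 4: 'a' vs 'b' => differ
  Position 5: 'b' vs 'c' => differ
Total differences (Hamming distance): 5

5


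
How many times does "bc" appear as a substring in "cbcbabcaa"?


Searching for "bc" in "cbcbabcaa"
Scanning each position:
  Position 0: "cb" => no
  Position 1: "bc" => MATCH
  Position 2: "cb" => no
  Position 3: "ba" => no
  Position 4: "ab" => no
  Position 5: "bc" => MATCH
  Position 6: "ca" => no
  Position 7: "aa" => no
Total occurrences: 2

2


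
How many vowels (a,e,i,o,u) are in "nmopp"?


Input: nmopp
Checking each character:
  'n' at position 0: consonant
  'm' at position 1: consonant
  'o' at position 2: vowel (running total: 1)
  'p' at position 3: consonant
  'p' at position 4: consonant
Total vowels: 1

1


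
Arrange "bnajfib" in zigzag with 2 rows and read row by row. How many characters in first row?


Zigzag "bnajfib" into 2 rows:
Placing characters:
  'b' => row 0
  'n' => row 1
  'a' => row 0
  'j' => row 1
  'f' => row 0
  'i' => row 1
  'b' => row 0
Rows:
  Row 0: "bafb"
  Row 1: "nji"
First row length: 4

4


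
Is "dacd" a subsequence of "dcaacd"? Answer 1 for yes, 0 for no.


Check if "dacd" is a subsequence of "dcaacd"
Greedy scan:
  Position 0 ('d'): matches sub[0] = 'd'
  Position 1 ('c'): no match needed
  Position 2 ('a'): matches sub[1] = 'a'
  Position 3 ('a'): no match needed
  Position 4 ('c'): matches sub[2] = 'c'
  Position 5 ('d'): matches sub[3] = 'd'
All 4 characters matched => is a subsequence

1


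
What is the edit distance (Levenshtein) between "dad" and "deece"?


Computing edit distance: "dad" -> "deece"
DP table:
           d    e    e    c    e
      0    1    2    3    4    5
  d   1    0    1    2    3    4
  a   2    1    1    2    3    4
  d   3    2    2    2    3    4
Edit distance = dp[3][5] = 4

4


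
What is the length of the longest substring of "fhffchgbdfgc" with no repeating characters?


Input: "fhffchgbdfgc"
Sliding window (track last position of each char):
  Position 0 ('f'): window [0,0] length 1 -- new best
  Position 1 ('h'): window [0,1] length 2 -- new best
  Position 2 ('f'): repeat (last at 0), move window start to 1
  Position 2 ('f'): window [1,2] length 2
  Position 3 ('f'): repeat (last at 2), move window start to 3
  Position 3 ('f'): window [3,3] length 1
  Position 4 ('c'): window [3,4] length 2
  Position 5 ('h'): window [3,5] length 3 -- new best
  Position 6 ('g'): window [3,6] length 4 -- new best
  Position 7 ('b'): window [3,7] length 5 -- new best
  Position 8 ('d'): window [3,8] length 6 -- new best
  Position 9 ('f'): repeat (last at 3), move window start to 4
  Position 9 ('f'): window [4,9] length 6
  Position 10 ('g'): repeat (last at 6), move window start to 7
  Position 10 ('g'): window [7,10] length 4
  Position 11 ('c'): window [7,11] length 5
Longest substring with no repeats: "fchgbd" with length 6

6


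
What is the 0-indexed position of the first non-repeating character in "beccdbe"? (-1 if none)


Input: beccdbe
Character frequencies:
  'b': 2
  'c': 2
  'd': 1
  'e': 2
Scanning left to right for freq == 1:
  Position 0 ('b'): freq=2, skip
  Position 1 ('e'): freq=2, skip
  Position 2 ('c'): freq=2, skip
  Position 3 ('c'): freq=2, skip
  Position 4 ('d'): unique! => answer = 4

4


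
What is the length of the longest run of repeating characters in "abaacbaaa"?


Input: "abaacbaaa"
Scanning for longest run:
  Position 1 ('b'): new char, reset run to 1
  Position 2 ('a'): new char, reset run to 1
  Position 3 ('a'): continues run of 'a', length=2
  Position 4 ('c'): new char, reset run to 1
  Position 5 ('b'): new char, reset run to 1
  Position 6 ('a'): new char, reset run to 1
  Position 7 ('a'): continues run of 'a', length=2
  Position 8 ('a'): continues run of 'a', length=3
Longest run: 'a' with length 3

3


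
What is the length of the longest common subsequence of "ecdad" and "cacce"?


LCS of "ecdad" and "cacce"
DP table:
           c    a    c    c    e
      0    0    0    0    0    0
  e   0    0    0    0    0    1
  c   0    1    1    1    1    1
  d   0    1    1    1    1    1
  a   0    1    2    2    2    2
  d   0    1    2    2    2    2
LCS length = dp[5][5] = 2

2


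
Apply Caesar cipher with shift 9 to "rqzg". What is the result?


Caesar cipher: shift "rqzg" by 9
  'r' (pos 17) + 9 = pos 0 = 'a'
  'q' (pos 16) + 9 = pos 25 = 'z'
  'z' (pos 25) + 9 = pos 8 = 'i'
  'g' (pos 6) + 9 = pos 15 = 'p'
Result: azip

azip


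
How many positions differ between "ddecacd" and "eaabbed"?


Comparing "ddecacd" and "eaabbed" position by position:
  Position 0: 'd' vs 'e' => DIFFER
  Position 1: 'd' vs 'a' => DIFFER
  Position 2: 'e' vs 'a' => DIFFER
  Position 3: 'c' vs 'b' => DIFFER
  Position 4: 'a' vs 'b' => DIFFER
  Position 5: 'c' vs 'e' => DIFFER
  Position 6: 'd' vs 'd' => same
Positions that differ: 6

6


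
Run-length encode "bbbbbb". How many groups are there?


Input: bbbbbb
Scanning for consecutive runs:
  Group 1: 'b' x 6 (positions 0-5)
Total groups: 1

1


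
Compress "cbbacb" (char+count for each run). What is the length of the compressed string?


Input: cbbacb
Runs:
  'c' x 1 => "c1"
  'b' x 2 => "b2"
  'a' x 1 => "a1"
  'c' x 1 => "c1"
  'b' x 1 => "b1"
Compressed: "c1b2a1c1b1"
Compressed length: 10

10


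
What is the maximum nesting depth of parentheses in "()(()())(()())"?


Input: "()(()())(()())"
Tracking depth:
  Position 0 '(': depth becomes 1
  Position 1 ')': depth becomes 0
  Position 2 '(': depth becomes 1
  Position 3 '(': depth becomes 2
  Position 4 ')': depth becomes 1
  Position 5 '(': depth becomes 2
  Position 6 ')': depth becomes 1
  Position 7 ')': depth becomes 0
  Position 8 '(': depth becomes 1
  Position 9 '(': depth becomes 2
  Position 10 ')': depth becomes 1
  Position 11 '(': depth becomes 2
  Position 12 ')': depth becomes 1
  Position 13 ')': depth becomes 0
Maximum depth reached: 2

2


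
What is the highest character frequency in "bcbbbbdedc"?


Input: bcbbbbdedc
Character counts:
  'b': 5
  'c': 2
  'd': 2
  'e': 1
Maximum frequency: 5

5


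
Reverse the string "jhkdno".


Input: jhkdno
Reading characters right to left:
  Position 5: 'o'
  Position 4: 'n'
  Position 3: 'd'
  Position 2: 'k'
  Position 1: 'h'
  Position 0: 'j'
Reversed: ondkhj

ondkhj
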